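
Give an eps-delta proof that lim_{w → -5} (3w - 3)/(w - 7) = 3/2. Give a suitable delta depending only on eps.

Let eps > 0. We want delta > 0 with 0 < |w + 5| < delta ⇒ |(3w - 3)/(w - 7) − (3/2)| < eps.
Combining over a common denominator, (3w - 3)/(w - 7) − (3/2) = [(3w - 3)·(-12) − (-18)·(w - 7)] / [(-12)·(w - 7)] = -18(w + 5) / ((-12)(w - 7)).
So |(3w - 3)/(w - 7) − (3/2)| = 18|w + 5| / (12·|w − 7|).
Require delta ≤ 6, so |w − 7| ≥ |-12| − |w + 5| > 12 − 6 = 6.
Hence |(3w - 3)/(w - 7) − (3/2)| < 18|w + 5|/(12·6) = (1/4)|w + 5|, which is < eps once |w + 5| < 4eps.
Take delta = min(6, 4eps). Then 0 < |w + 5| < delta forces both bounds, so |(3w - 3)/(w - 7) − (3/2)| < eps.

delta = min(6, 4eps)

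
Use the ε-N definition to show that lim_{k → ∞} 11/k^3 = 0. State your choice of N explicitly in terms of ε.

N = (11/ε)^{1/3}

Suppose ε > 0. For k ≥ 1, |11/k^3 − 0| = 11/k^3.
11/k^3 < ε ⇔ k^3 > 11/ε ⇔ k > (11/ε)^{1/3}.
Take N = (11/ε)^{1/3}. Then k > N implies 11/k^3 < ε.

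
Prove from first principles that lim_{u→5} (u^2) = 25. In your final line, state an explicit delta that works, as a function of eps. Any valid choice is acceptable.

Let eps > 0. We seek delta > 0 with 0 < |u − 5| < delta ⇒ |u^2 − 25| < eps.
Factor: u^2 − 25 = (u − 5)(u + 5), so |u^2 − 25| = |u − 5|·|u + 5|.
Restrict delta ≤ 1. Then |u − 5| < 1 gives |u| < 6, so by the triangle inequality |u + 5| ≤ 6 + 5 = 11.
Hence |u^2 − 25| ≤ 11|u − 5|, which is < eps once |u − 5| < eps/11.
Take delta = min(1, eps/11). If 0 < |u − 5| < delta then both bounds hold and |u^2 − 25| ≤ 11|u − 5| < 11·(eps/11) = eps.

delta = min(1, eps/11)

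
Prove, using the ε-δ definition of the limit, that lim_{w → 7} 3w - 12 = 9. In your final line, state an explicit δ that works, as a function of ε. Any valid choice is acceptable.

δ = ε/3

Let ε > 0 be given. We need δ > 0 so that 0 < |w − 7| < δ implies |(3w - 12) − 9| < ε.
Since (3w - 12) − 9 = 3(w − 7), we have |(3w - 12) − 9| = 3|w − 7|.
So 3|w − 7| < ε exactly when |w − 7| < ε/3.
Take δ = ε/3. If 0 < |w − 7| < δ then |(3w - 12) − 9| = 3|w − 7| < 3·(ε/3) = ε.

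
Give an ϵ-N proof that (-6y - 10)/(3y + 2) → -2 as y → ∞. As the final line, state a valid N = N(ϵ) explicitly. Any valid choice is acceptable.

Let ϵ > 0 be given. We seek N > 0 such that y > N implies |(-6y - 10)/(3y + 2) + 2| < ϵ.
(-6y - 10)/(3y + 2) + 2 = (3(-6y - 10) − (-6)(3y + 2)) / (3(3y + 2)) = -18/(3(3y + 2)).
For y > 0 we have 3y + 2 > 3y, so |(-6y - 10)/(3y + 2) + 2| = 18/(3(3y + 2)) < 18/(3·3y) = 2/y.
Thus |(-6y - 10)/(3y + 2) + 2| < ϵ whenever y > 2/ϵ.
Take N = 2/ϵ. If y > N then |(-6y - 10)/(3y + 2) + 2| < 2/y < ϵ.

N = 2/ϵ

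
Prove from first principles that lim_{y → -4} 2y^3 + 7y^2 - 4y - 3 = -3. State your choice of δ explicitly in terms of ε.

Let ε > 0. We want δ > 0 such that 0 < |y + 4| < δ implies |(2y^3 + 7y^2 - 4y - 3) + 3| < ε.
(2y^3 + 7y^2 - 4y - 3) + 3 = 2y^3 + 7y^2 - 4y = (y + 4)(2y^2 - y).
So |(2y^3 + 7y^2 - 4y - 3) + 3| = |y + 4|·|2y^2 - y|.
Assume first that |y + 4| < 2, so |y| < 6. Then |2y^2 - y| ≤ 2·6^2 + 6 = 78.
Hence |(2y^3 + 7y^2 - 4y - 3) + 3| ≤ 78|y + 4| < ε provided |y + 4| < ε/78.
Take δ = min(2, ε/78). Then 0 < |y + 4| < δ gives both |y + 4| < 2 and |y + 4| < ε/78, so |(2y^3 + 7y^2 - 4y - 3) + 3| < ε.

δ = min(2, ε/78)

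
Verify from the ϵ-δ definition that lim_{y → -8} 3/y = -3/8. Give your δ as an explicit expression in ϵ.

δ = min(4, (32/3)ϵ)

Let ϵ > 0. We seek δ > 0 such that 0 < |y + 8| < δ implies |3/y + 3/8| < ϵ.
|3/y + 3/8| = 3·|-8 − y|/(8·|y|) = 3|y + 8|/(8|y|).
Require δ ≤ 4 so that |y| > 8 − 4 = 4, hence 8|y| > 32.
Then |3/y + 3/8| < 3|y + 8|/32, which is < ϵ when |y + 8| < (32/3)ϵ.
Take δ = min(4, (32/3)ϵ). Then 0 < |y + 8| < δ gives both |y + 8| < 4 and |y + 8| < (32/3)ϵ, so |3/y + 3/8| < ϵ.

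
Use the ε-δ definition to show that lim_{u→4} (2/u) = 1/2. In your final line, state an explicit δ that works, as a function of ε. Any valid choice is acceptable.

δ = min(2, 4ε)

Let ε > 0 be given. We seek δ > 0 such that 0 < |u − 4| < δ implies |2/u − (1/2)| < ε.
|2/u − (1/2)| = 2·|4 − u|/(4·|u|) = 2|u − 4|/(4|u|).
Require δ ≤ 2 so that |u| > 4 − 2 = 2, hence 4|u| > 8.
Then |2/u − (1/2)| < 2|u − 4|/8, which is < ε when |u − 4| < 4ε.
Take δ = min(2, 4ε). Then 0 < |u − 4| < δ gives both |u − 4| < 2 and |u − 4| < 4ε, so |2/u − (1/2)| < ε.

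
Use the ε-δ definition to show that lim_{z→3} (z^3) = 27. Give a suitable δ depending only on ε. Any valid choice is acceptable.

δ = min(1, ε/37)

Let ε > 0 be given. We seek δ > 0 with 0 < |z − 3| < δ ⇒ |z^3 − 27| < ε.
Factor: z^3 − 27 = (z − 3)(z^2 + 3z + 9), so |z^3 − 27| = |z − 3|·|z^2 + 3z + 9|.
Impose δ ≤ 1 so that |z| < 4; then |z^2 + 3z + 9| ≤ 37.
Hence |z^3 − 27| ≤ 37|z − 3|, which is < ε once |z − 3| < ε/37.
Take δ = min(1, ε/37). If 0 < |z − 3| < δ then both bounds hold and |z^3 − 27| ≤ 37|z − 3| < 37·(ε/37) = ε.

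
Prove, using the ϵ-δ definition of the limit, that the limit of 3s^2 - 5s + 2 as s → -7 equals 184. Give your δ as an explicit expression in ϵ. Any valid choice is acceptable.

Fix ϵ > 0. We want δ > 0 such that 0 < |s + 7| < δ implies |(3s^2 - 5s + 2) − 184| < ϵ.
(3s^2 - 5s + 2) − 184 = 3s^2 - 5s - 182 = (s + 7)(3s - 26).
So |(3s^2 - 5s + 2) − 184| = |s + 7|·|3s - 26|.
Assume first that |s + 7| < 1, so |s| < 8. Then |3s - 26| ≤ 3·8 + 26 = 50.
Hence |(3s^2 - 5s + 2) − 184| ≤ 50|s + 7| < ϵ provided |s + 7| < ϵ/50.
Take δ = min(1, ϵ/50). Then 0 < |s + 7| < δ gives both |s + 7| < 1 and |s + 7| < ϵ/50, so |(3s^2 - 5s + 2) − 184| < ϵ.

δ = min(1, ϵ/50)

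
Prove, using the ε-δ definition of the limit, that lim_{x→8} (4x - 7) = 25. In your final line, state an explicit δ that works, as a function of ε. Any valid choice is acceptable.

δ = ε/4

Suppose ε > 0. We need δ > 0 so that 0 < |x − 8| < δ implies |(4x - 7) − 25| < ε.
|(4x - 7) − 25| = |4x - 32| = 4|x − 8|.
So 4|x − 8| < ε exactly when |x − 8| < ε/4.
Choosing δ = ε/4 gives |(4x - 7) − 25| = 4|x − 8| < ε whenever |x − 8| < δ.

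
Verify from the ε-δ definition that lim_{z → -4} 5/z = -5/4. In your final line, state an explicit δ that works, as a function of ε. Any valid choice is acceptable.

Let ε > 0 be given. We seek δ > 0 such that 0 < |z + 4| < δ implies |5/z + 5/4| < ε.
|5/z + 5/4| = 5·|-4 − z|/(4·|z|) = 5|z + 4|/(4|z|).
Require δ ≤ 2 so that |z| > 4 − 2 = 2, hence 4|z| > 8.
Then |5/z + 5/4| < 5|z + 4|/8, which is < ε when |z + 4| < (8/5)ε.
Take δ = min(2, (8/5)ε). Then 0 < |z + 4| < δ gives both |z + 4| < 2 and |z + 4| < (8/5)ε, so |5/z + 5/4| < ε.

δ = min(2, (8/5)ε)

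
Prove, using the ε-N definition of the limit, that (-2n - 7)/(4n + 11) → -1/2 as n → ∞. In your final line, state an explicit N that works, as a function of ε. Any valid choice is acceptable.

N = (3/8)/ε

Suppose ε > 0. For n ≥ 1, |(-2n - 7)/(4n + 11) + 1/2| = |-6|/(4(4n + 11)) = 6/(4(4n + 11)).
Since 4n + 11 ≥ 4n for n ≥ 1, this is ≤ 6/(4·4n) = (3/8)/n.
So |(-2n - 7)/(4n + 11) + 1/2| < ε whenever n > (3/8)/ε.
Take N = (3/8)/ε. If n > N then |(-2n - 7)/(4n + 11) + 1/2| ≤ (3/8)/n < ε.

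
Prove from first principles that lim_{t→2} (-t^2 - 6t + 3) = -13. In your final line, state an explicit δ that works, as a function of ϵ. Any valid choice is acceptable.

Let ϵ > 0 be given. We want δ > 0 such that 0 < |t − 2| < δ implies |(-t^2 - 6t + 3) + 13| < ϵ.
(-t^2 - 6t + 3) + 13 = -t^2 - 6t + 16 = (t − 2)(-t - 8).
So |(-t^2 - 6t + 3) + 13| = |t − 2|·|-t - 8|.
Require δ ≤ 1. Then |t − 2| < 1 gives |t| < 3, and by the triangle inequality |-t - 8| ≤ 3 + 8 = 11.
Hence |(-t^2 - 6t + 3) + 13| ≤ 11|t − 2| < ϵ provided |t − 2| < ϵ/11.
Take δ = min(1, ϵ/11). Then 0 < |t − 2| < δ gives both |t − 2| < 1 and |t − 2| < ϵ/11, so |(-t^2 - 6t + 3) + 13| < ϵ.

δ = min(1, ϵ/11)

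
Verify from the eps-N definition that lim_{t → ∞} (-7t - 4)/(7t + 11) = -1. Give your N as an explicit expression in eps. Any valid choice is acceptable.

Fix eps > 0. We seek N > 0 such that t > N implies |(-7t - 4)/(7t + 11) + 1| < eps.
(-7t - 4)/(7t + 11) + 1 = (7(-7t - 4) − (-7)(7t + 11)) / (7(7t + 11)) = 49/(7(7t + 11)).
For t > 0 we have 7t + 11 > 7t, so |(-7t - 4)/(7t + 11) + 1| = 49/(7(7t + 11)) < 49/(7·7t) = 1/t.
Thus |(-7t - 4)/(7t + 11) + 1| < eps whenever t > 1/eps.
Take N = 1/eps. If t > N then |(-7t - 4)/(7t + 11) + 1| < 1/t < eps.

N = 1/eps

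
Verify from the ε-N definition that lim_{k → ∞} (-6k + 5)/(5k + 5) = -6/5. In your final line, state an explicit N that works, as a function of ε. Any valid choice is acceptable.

N = (11/5)/ε

Fix ε > 0. For k ≥ 1, |(-6k + 5)/(5k + 5) + 6/5| = |55|/(5(5k + 5)) = 55/(5(5k + 5)).
Since 5k + 5 ≥ 5k for k ≥ 1, this is ≤ 55/(5·5k) = (11/5)/k.
So |(-6k + 5)/(5k + 5) + 6/5| < ε whenever k > (11/5)/ε.
Take N = (11/5)/ε. If k > N then |(-6k + 5)/(5k + 5) + 6/5| ≤ (11/5)/k < ε.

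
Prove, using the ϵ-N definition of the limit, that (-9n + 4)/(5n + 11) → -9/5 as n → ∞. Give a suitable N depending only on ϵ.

N = (119/25)/ϵ

Fix ϵ > 0. For n ≥ 1, |(-9n + 4)/(5n + 11) + 9/5| = |119|/(5(5n + 11)) = 119/(5(5n + 11)).
Since 5n + 11 ≥ 5n for n ≥ 1, this is ≤ 119/(5·5n) = (119/25)/n.
So |(-9n + 4)/(5n + 11) + 9/5| < ϵ whenever n > (119/25)/ϵ.
Take N = (119/25)/ϵ. If n > N then |(-9n + 4)/(5n + 11) + 9/5| ≤ (119/25)/n < ϵ.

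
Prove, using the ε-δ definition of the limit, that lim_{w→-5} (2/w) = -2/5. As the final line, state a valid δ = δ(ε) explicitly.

Let ε > 0. We seek δ > 0 such that 0 < |w + 5| < δ implies |2/w + 2/5| < ε.
|2/w + 2/5| = 2·|-5 − w|/(5·|w|) = 2|w + 5|/(5|w|).
Require δ ≤ 5/2 so that |w| > 5 − 5/2 = 5/2, hence 5|w| > 25/2.
Then |2/w + 2/5| < 2|w + 5|/(25/2), which is < ε when |w + 5| < (25/4)ε.
Take δ = min(5/2, (25/4)ε). Then 0 < |w + 5| < δ gives both |w + 5| < 5/2 and |w + 5| < (25/4)ε, so |2/w + 2/5| < ε.

δ = min(5/2, (25/4)ε)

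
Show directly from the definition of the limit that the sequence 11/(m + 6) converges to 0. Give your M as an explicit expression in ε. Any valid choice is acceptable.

Suppose ε > 0. For m ≥ 1, |11/(m + 6) − 0| = 11/(m + 6) ≤ 11/m.
We need 11/m < ε, i.e. m > 11/ε.
Take M = 11/ε. If m > M then |11/(m + 6)| ≤ 11/m < ε.

M = 11/ε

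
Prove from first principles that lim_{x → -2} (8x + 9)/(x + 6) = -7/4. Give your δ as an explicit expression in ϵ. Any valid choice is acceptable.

δ = min(2, (8/39)ϵ)

Let ϵ > 0 be given. We want δ > 0 with 0 < |x + 2| < δ ⇒ |(8x + 9)/(x + 6) + 7/4| < ϵ.
Combining over a common denominator, (8x + 9)/(x + 6) + 7/4 = [(8x + 9)·4 − (-7)·(x + 6)] / [4·(x + 6)] = 39(x + 2) / (4(x + 6)).
So |(8x + 9)/(x + 6) + 7/4| = 39|x + 2| / (4·|x + 6|).
Restrict δ ≤ 2. Then |x + 2| < 2 gives |x + 6| = |(x + 2) + 4| ≥ 4 − 2 = 2.
Hence |(8x + 9)/(x + 6) + 7/4| < 39|x + 2|/(4·2) = (39/8)|x + 2|, which is < ϵ once |x + 2| < (8/39)ϵ.
Take δ = min(2, (8/39)ϵ). Then 0 < |x + 2| < δ forces both bounds, so |(8x + 9)/(x + 6) + 7/4| < ϵ.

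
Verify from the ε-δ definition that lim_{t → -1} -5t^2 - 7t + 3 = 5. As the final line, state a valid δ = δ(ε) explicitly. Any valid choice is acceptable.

Let ε > 0 be given. We want δ > 0 such that 0 < |t + 1| < δ implies |(-5t^2 - 7t + 3) − 5| < ε.
(-5t^2 - 7t + 3) − 5 = -5t^2 - 7t - 2 = (t + 1)(-5t - 2).
So |(-5t^2 - 7t + 3) − 5| = |t + 1|·|-5t - 2|.
Assume first that |t + 1| < 1, so |t| < 2. Then |-5t - 2| ≤ 5·2 + 2 = 12.
Hence |(-5t^2 - 7t + 3) − 5| ≤ 12|t + 1| < ε provided |t + 1| < ε/12.
Choosing δ = min(1, ε/12) ensures both conditions, hence |(-5t^2 - 7t + 3) − 5| < ε.

δ = min(1, ε/12)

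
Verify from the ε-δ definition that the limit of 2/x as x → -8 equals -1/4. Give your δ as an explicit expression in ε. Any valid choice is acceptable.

δ = min(4, 16ε)

Let ε > 0. We seek δ > 0 such that 0 < |x + 8| < δ implies |2/x + 1/4| < ε.
|2/x + 1/4| = 2·|-8 − x|/(8·|x|) = 2|x + 8|/(8|x|).
Restrict δ ≤ 4. Then |x + 8| < 4 gives |x| > 4, so 8|x| > 32.
Then |2/x + 1/4| < 2|x + 8|/32, which is < ε when |x + 8| < 16ε.
Take δ = min(4, 16ε). Then 0 < |x + 8| < δ gives both |x + 8| < 4 and |x + 8| < 16ε, so |2/x + 1/4| < ε.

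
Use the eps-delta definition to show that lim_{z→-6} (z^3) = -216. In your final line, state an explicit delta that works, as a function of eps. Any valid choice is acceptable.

Let eps > 0. We seek delta > 0 with 0 < |z + 6| < delta ⇒ |z^3 + 216| < eps.
Factor: z^3 + 216 = (z + 6)(z^2 - 6z + 36), so |z^3 + 216| = |z + 6|·|z^2 - 6z + 36|.
Restrict delta ≤ 1. Then |z + 6| < 1 gives |z| < 7, so by the triangle inequality |z^2 - 6z + 36| ≤ 7^2 + 6·7 + 36 = 127.
Hence |z^3 + 216| ≤ 127|z + 6|, which is < eps once |z + 6| < eps/127.
Take delta = min(1, eps/127). If 0 < |z + 6| < delta then both bounds hold and |z^3 + 216| ≤ 127|z + 6| < 127·(eps/127) = eps.

delta = min(1, eps/127)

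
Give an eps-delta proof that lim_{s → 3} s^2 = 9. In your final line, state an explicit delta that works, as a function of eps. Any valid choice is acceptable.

delta = min(1, eps/7)

Suppose eps > 0. We seek delta > 0 with 0 < |s − 3| < delta ⇒ |s^2 − 9| < eps.
Factor: s^2 − 9 = (s − 3)(s + 3), so |s^2 − 9| = |s − 3|·|s + 3|.
Restrict delta ≤ 1. Then |s − 3| < 1 gives |s| < 4, so by the triangle inequality |s + 3| ≤ 4 + 3 = 7.
Hence |s^2 − 9| ≤ 7|s − 3|, which is < eps once |s − 3| < eps/7.
Take delta = min(1, eps/7). If 0 < |s − 3| < delta then both bounds hold and |s^2 − 9| ≤ 7|s − 3| < 7·(eps/7) = eps.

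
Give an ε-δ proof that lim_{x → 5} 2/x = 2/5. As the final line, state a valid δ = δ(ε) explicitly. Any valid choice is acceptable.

δ = min(5/2, (25/4)ε)

Fix ε > 0. We seek δ > 0 such that 0 < |x − 5| < δ implies |2/x − (2/5)| < ε.
|2/x − (2/5)| = 2·|5 − x|/(5·|x|) = 2|x − 5|/(5|x|).
Restrict δ ≤ 5/2. Then |x − 5| < 5/2 gives |x| > 5/2, so 5|x| > 25/2.
Then |2/x − (2/5)| < 2|x − 5|/(25/2), which is < ε when |x − 5| < (25/4)ε.
Take δ = min(5/2, (25/4)ε). Then 0 < |x − 5| < δ gives both |x − 5| < 5/2 and |x − 5| < (25/4)ε, so |2/x − (2/5)| < ε.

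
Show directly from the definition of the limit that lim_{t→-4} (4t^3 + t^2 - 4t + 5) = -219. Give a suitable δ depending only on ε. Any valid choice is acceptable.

δ = min(1, ε/231)

Let ε > 0 be given. We want δ > 0 such that 0 < |t + 4| < δ implies |(4t^3 + t^2 - 4t + 5) + 219| < ε.
(4t^3 + t^2 - 4t + 5) + 219 = 4t^3 + t^2 - 4t + 224 = (t + 4)(4t^2 - 15t + 56).
So |(4t^3 + t^2 - 4t + 5) + 219| = |t + 4|·|4t^2 - 15t + 56|.
Assume first that |t + 4| < 1, so |t| < 5. Then |4t^2 - 15t + 56| ≤ 4·5^2 + 15·5 + 56 = 231.
Hence |(4t^3 + t^2 - 4t + 5) + 219| ≤ 231|t + 4| < ε provided |t + 4| < ε/231.
Choosing δ = min(1, ε/231) ensures both conditions, hence |(4t^3 + t^2 - 4t + 5) + 219| < ε.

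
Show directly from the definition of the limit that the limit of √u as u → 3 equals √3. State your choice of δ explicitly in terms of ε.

Let ε > 0. We want δ > 0 such that 0 < |u − 3| < δ implies |√u − √3| < ε.
Multiplying by the conjugate, |√u − √3| = |u − 3|/(√u + √3).
Restrict δ ≤ 3 so that |u − 3| < 3 forces u > 0, and then √u + √3 > √3.
Hence |√u − √3| < |u − 3|/√3, which is < ε once |u − 3| < √3·ε.
Take δ = min(3, √3·ε). If 0 < |u − 3| < δ then u > 0 and |√u − √3| < |u − 3|/√3 < ε.

δ = min(3, √3·ε)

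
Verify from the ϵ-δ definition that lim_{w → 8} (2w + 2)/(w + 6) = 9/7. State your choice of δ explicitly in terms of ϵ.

Let ϵ > 0. We want δ > 0 with 0 < |w − 8| < δ ⇒ |(2w + 2)/(w + 6) − (9/7)| < ϵ.
Combining over a common denominator, (2w + 2)/(w + 6) − (9/7) = [(2w + 2)·14 − 18·(w + 6)] / [14·(w + 6)] = 10(w − 8) / (14(w + 6)).
So |(2w + 2)/(w + 6) − (9/7)| = 10|w − 8| / (14·|w + 6|).
Restrict δ ≤ 7. Then |w − 8| < 7 gives |w + 6| = |(w − 8) + 14| ≥ 14 − 7 = 7.
Hence |(2w + 2)/(w + 6) − (9/7)| < 10|w − 8|/(14·7) = (5/49)|w − 8|, which is < ϵ once |w − 8| < (49/5)ϵ.
Take δ = min(7, (49/5)ϵ). Then 0 < |w − 8| < δ forces both bounds, so |(2w + 2)/(w + 6) − (9/7)| < ϵ.

δ = min(7, (49/5)ϵ)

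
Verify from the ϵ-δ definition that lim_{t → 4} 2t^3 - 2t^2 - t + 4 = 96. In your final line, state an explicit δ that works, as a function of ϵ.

Suppose ϵ > 0. We want δ > 0 such that 0 < |t − 4| < δ implies |(2t^3 - 2t^2 - t + 4) − 96| < ϵ.
(2t^3 - 2t^2 - t + 4) − 96 = 2t^3 - 2t^2 - t - 92 = (t − 4)(2t^2 + 6t + 23).
So |(2t^3 - 2t^2 - t + 4) − 96| = |t − 4|·|2t^2 + 6t + 23|.
Require δ ≤ 1. Then |t − 4| < 1 gives |t| < 5, and by the triangle inequality |2t^2 + 6t + 23| ≤ 2·5^2 + 6·5 + 23 = 103.
Hence |(2t^3 - 2t^2 - t + 4) − 96| ≤ 103|t − 4| < ϵ provided |t − 4| < ϵ/103.
Take δ = min(1, ϵ/103). Then 0 < |t − 4| < δ gives both |t − 4| < 1 and |t − 4| < ϵ/103, so |(2t^3 - 2t^2 - t + 4) − 96| < ϵ.

δ = min(1, ϵ/103)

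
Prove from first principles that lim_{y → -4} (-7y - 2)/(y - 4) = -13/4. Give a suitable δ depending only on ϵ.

δ = min(4, (16/15)ϵ)

Suppose ϵ > 0. We want δ > 0 with 0 < |y + 4| < δ ⇒ |(-7y - 2)/(y - 4) + 13/4| < ϵ.
Combining over a common denominator, (-7y - 2)/(y - 4) + 13/4 = [(-7y - 2)·(-8) − 26·(y - 4)] / [(-8)·(y - 4)] = 30(y + 4) / ((-8)(y - 4)).
So |(-7y - 2)/(y - 4) + 13/4| = 30|y + 4| / (8·|y − 4|).
Require δ ≤ 4, so |y − 4| ≥ |-8| − |y + 4| > 8 − 4 = 4.
Hence |(-7y - 2)/(y - 4) + 13/4| < 30|y + 4|/(8·4) = (15/16)|y + 4|, which is < ϵ once |y + 4| < (16/15)ϵ.
Take δ = min(4, (16/15)ϵ). Then 0 < |y + 4| < δ forces both bounds, so |(-7y - 2)/(y - 4) + 13/4| < ϵ.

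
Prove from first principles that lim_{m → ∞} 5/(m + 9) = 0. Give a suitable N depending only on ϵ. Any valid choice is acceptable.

N = 5/ϵ

Fix ϵ > 0. For m ≥ 1, |5/(m + 9) − 0| = 5/(m + 9) ≤ 5/m.
We need 5/m < ϵ, i.e. m > 5/ϵ.
Take N = 5/ϵ. If m > N then |5/(m + 9)| ≤ 5/m < ϵ.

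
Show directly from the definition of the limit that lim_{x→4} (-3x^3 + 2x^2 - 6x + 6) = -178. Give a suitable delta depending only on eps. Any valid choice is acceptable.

delta = min(2, eps/214)

Suppose eps > 0. We want delta > 0 such that 0 < |x − 4| < delta implies |(-3x^3 + 2x^2 - 6x + 6) + 178| < eps.
(-3x^3 + 2x^2 - 6x + 6) + 178 = -3x^3 + 2x^2 - 6x + 184 = (x − 4)(-3x^2 - 10x - 46).
So |(-3x^3 + 2x^2 - 6x + 6) + 178| = |x − 4|·|-3x^2 - 10x - 46|.
Assume first that |x − 4| < 2, so |x| < 6. Then |-3x^2 - 10x - 46| ≤ 3·6^2 + 10·6 + 46 = 214.
Hence |(-3x^3 + 2x^2 - 6x + 6) + 178| ≤ 214|x − 4| < eps provided |x − 4| < eps/214.
Take delta = min(2, eps/214). Then 0 < |x − 4| < delta gives both |x − 4| < 2 and |x − 4| < eps/214, so |(-3x^3 + 2x^2 - 6x + 6) + 178| < eps.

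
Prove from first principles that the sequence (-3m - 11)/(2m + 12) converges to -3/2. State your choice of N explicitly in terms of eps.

Let eps > 0 be given. For m ≥ 1, |(-3m - 11)/(2m + 12) + 3/2| = |14|/(2(2m + 12)) = 14/(2(2m + 12)).
Since 2m + 12 ≥ 2m for m ≥ 1, this is ≤ 14/(2·2m) = (7/2)/m.
So |(-3m - 11)/(2m + 12) + 3/2| < eps whenever m > (7/2)/eps.
Take N = (7/2)/eps. If m > N then |(-3m - 11)/(2m + 12) + 3/2| ≤ (7/2)/m < eps.

N = (7/2)/eps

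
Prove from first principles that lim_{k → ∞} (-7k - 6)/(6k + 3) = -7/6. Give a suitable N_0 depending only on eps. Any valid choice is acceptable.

N_0 = (5/12)/eps

Let eps > 0. For k ≥ 1, |(-7k - 6)/(6k + 3) + 7/6| = |-15|/(6(6k + 3)) = 15/(6(6k + 3)).
Since 6k + 3 ≥ 6k for k ≥ 1, this is ≤ 15/(6·6k) = (5/12)/k.
So |(-7k - 6)/(6k + 3) + 7/6| < eps whenever k > (5/12)/eps.
Take N_0 = (5/12)/eps. If k > N_0 then |(-7k - 6)/(6k + 3) + 7/6| ≤ (5/12)/k < eps.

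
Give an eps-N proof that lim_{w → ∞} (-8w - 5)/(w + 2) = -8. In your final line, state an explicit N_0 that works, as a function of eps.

N_0 = 11/eps

Fix eps > 0. We seek N_0 > 0 such that w > N_0 implies |(-8w - 5)/(w + 2) + 8| < eps.
(-8w - 5)/(w + 2) + 8 = ((-8w - 5) − (-8)(w + 2)) / ((w + 2)) = 11/((w + 2)).
For w > 0 we have w + 2 > w, so |(-8w - 5)/(w + 2) + 8| = 11/((w + 2)) < 11/(w) = 11/w.
Thus |(-8w - 5)/(w + 2) + 8| < eps whenever w > 11/eps.
Take N_0 = 11/eps. If w > N_0 then |(-8w - 5)/(w + 2) + 8| < 11/w < eps.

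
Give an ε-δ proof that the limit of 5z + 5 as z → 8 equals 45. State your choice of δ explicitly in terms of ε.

δ = ε/5

Let ε > 0. We need δ > 0 so that 0 < |z − 8| < δ implies |(5z + 5) − 45| < ε.
Since (5z + 5) − 45 = 5(z − 8), we have |(5z + 5) − 45| = 5|z − 8|.
Thus it suffices that |z − 8| < ε/5.
Choosing δ = ε/5 gives |(5z + 5) − 45| = 5|z − 8| < ε whenever |z − 8| < δ.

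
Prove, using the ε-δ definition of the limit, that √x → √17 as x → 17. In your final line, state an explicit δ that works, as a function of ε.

δ = min(17, √17·ε)

Let ε > 0 be given. We want δ > 0 such that 0 < |x − 17| < δ implies |√x − √17| < ε.
Multiplying by the conjugate, |√x − √17| = |x − 17|/(√x + √17).
Restrict δ ≤ 17 so that |x − 17| < 17 forces x > 0, and then √x + √17 > √17.
Hence |√x − √17| < |x − 17|/√17, which is < ε once |x − 17| < √17·ε.
Take δ = min(17, √17·ε). If 0 < |x − 17| < δ then x > 0 and |√x − √17| < |x − 17|/√17 < ε.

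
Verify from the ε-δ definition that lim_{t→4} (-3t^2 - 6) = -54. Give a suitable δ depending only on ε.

Fix ε > 0. We want δ > 0 such that 0 < |t − 4| < δ implies |(-3t^2 - 6) + 54| < ε.
(-3t^2 - 6) + 54 = -3t^2 + 48 = (t − 4)(-3t - 12).
So |(-3t^2 - 6) + 54| = |t − 4|·|-3t - 12|.
Require δ ≤ 1. Then |t − 4| < 1 gives |t| < 5, and by the triangle inequality |-3t - 12| ≤ 3·5 + 12 = 27.
Hence |(-3t^2 - 6) + 54| ≤ 27|t − 4| < ε provided |t − 4| < ε/27.
Take δ = min(1, ε/27). Then 0 < |t − 4| < δ gives both |t − 4| < 1 and |t − 4| < ε/27, so |(-3t^2 - 6) + 54| < ε.

δ = min(1, ε/27)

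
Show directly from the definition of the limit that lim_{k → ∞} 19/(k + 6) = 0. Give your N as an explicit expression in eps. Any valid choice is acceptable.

N = 19/eps

Suppose eps > 0. For k ≥ 1, |19/(k + 6) − 0| = 19/(k + 6) ≤ 19/k.
We need 19/k < eps, i.e. k > 19/eps.
Take N = 19/eps. If k > N then |19/(k + 6)| ≤ 19/k < eps.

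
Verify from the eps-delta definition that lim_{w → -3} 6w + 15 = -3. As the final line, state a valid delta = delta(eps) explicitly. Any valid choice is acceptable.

Suppose eps > 0. We need delta > 0 so that 0 < |w + 3| < delta implies |(6w + 15) + 3| < eps.
Since (6w + 15) + 3 = 6(w + 3), we have |(6w + 15) + 3| = 6|w + 3|.
So 6|w + 3| < eps exactly when |w + 3| < eps/6.
Take delta = eps/6. If 0 < |w + 3| < delta then |(6w + 15) + 3| = 6|w + 3| < 6·(eps/6) = eps.

delta = eps/6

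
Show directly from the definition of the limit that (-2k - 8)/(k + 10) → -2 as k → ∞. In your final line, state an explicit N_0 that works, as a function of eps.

N_0 = 12/eps

Let eps > 0 be given. For k ≥ 1, |(-2k - 8)/(k + 10) + 2| = |12|/((k + 10)) = 12/((k + 10)).
Since k + 10 ≥ k for k ≥ 1, this is ≤ 12/(k) = 12/k.
So |(-2k - 8)/(k + 10) + 2| < eps whenever k > 12/eps.
Take N_0 = 12/eps. If k > N_0 then |(-2k - 8)/(k + 10) + 2| ≤ 12/k < eps.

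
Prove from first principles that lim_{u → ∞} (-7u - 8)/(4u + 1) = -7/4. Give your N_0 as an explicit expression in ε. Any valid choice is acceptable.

Fix ε > 0. We seek N_0 > 0 such that u > N_0 implies |(-7u - 8)/(4u + 1) + 7/4| < ε.
(-7u - 8)/(4u + 1) + 7/4 = (4(-7u - 8) − (-7)(4u + 1)) / (4(4u + 1)) = -25/(4(4u + 1)).
For u > 0 we have 4u + 1 > 4u, so |(-7u - 8)/(4u + 1) + 7/4| = 25/(4(4u + 1)) < 25/(4·4u) = (25/16)/u.
Thus |(-7u - 8)/(4u + 1) + 7/4| < ε whenever u > (25/16)/ε.
Take N_0 = (25/16)/ε. If u > N_0 then |(-7u - 8)/(4u + 1) + 7/4| < (25/16)/u < ε.

N_0 = (25/16)/ε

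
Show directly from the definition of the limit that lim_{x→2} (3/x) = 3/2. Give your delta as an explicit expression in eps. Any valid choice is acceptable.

delta = min(1, (2/3)eps)

Fix eps > 0. We seek delta > 0 such that 0 < |x − 2| < delta implies |3/x − (3/2)| < eps.
|3/x − (3/2)| = 3·|2 − x|/(2·|x|) = 3|x − 2|/(2|x|).
Restrict delta ≤ 1. Then |x − 2| < 1 gives |x| > 1, so 2|x| > 2.
Then |3/x − (3/2)| < 3|x − 2|/2, which is < eps when |x − 2| < (2/3)eps.
Take delta = min(1, (2/3)eps). Then 0 < |x − 2| < delta gives both |x − 2| < 1 and |x − 2| < (2/3)eps, so |3/x − (3/2)| < eps.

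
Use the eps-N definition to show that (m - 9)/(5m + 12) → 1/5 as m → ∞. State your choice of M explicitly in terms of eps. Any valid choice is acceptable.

M = (57/25)/eps

Let eps > 0. For m ≥ 1, |(m - 9)/(5m + 12) − (1/5)| = |-57|/(5(5m + 12)) = 57/(5(5m + 12)).
Since 5m + 12 ≥ 5m for m ≥ 1, this is ≤ 57/(5·5m) = (57/25)/m.
So |(m - 9)/(5m + 12) − (1/5)| < eps whenever m > (57/25)/eps.
Take M = (57/25)/eps. If m > M then |(m - 9)/(5m + 12) − (1/5)| ≤ (57/25)/m < eps.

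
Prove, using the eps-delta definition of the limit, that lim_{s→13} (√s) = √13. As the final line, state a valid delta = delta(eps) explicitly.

delta = min(13, √13·eps)

Suppose eps > 0. We want delta > 0 such that 0 < |s − 13| < delta implies |√s − √13| < eps.
Rationalise: √s − √13 = (s − 13)/(√s + √13), so |√s − √13| = |s − 13|/(√s + √13).
Restrict delta ≤ 13 so that |s − 13| < 13 forces s > 0, and then √s + √13 > √13.
Hence |√s − √13| < |s − 13|/√13, which is < eps once |s − 13| < √13·eps.
Take delta = min(13, √13·eps). If 0 < |s − 13| < delta then s > 0 and |√s − √13| < |s − 13|/√13 < eps.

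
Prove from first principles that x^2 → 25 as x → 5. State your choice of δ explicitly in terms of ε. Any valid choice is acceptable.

Suppose ε > 0. We seek δ > 0 with 0 < |x − 5| < δ ⇒ |x^2 − 25| < ε.
Factor: x^2 − 25 = (x − 5)(x + 5), so |x^2 − 25| = |x − 5|·|x + 5|.
Impose δ ≤ 1 so that |x| < 6; then |x + 5| ≤ 11.
Hence |x^2 − 25| ≤ 11|x − 5|, which is < ε once |x − 5| < ε/11.
Take δ = min(1, ε/11). If 0 < |x − 5| < δ then both bounds hold and |x^2 − 25| ≤ 11|x − 5| < 11·(ε/11) = ε.

δ = min(1, ε/11)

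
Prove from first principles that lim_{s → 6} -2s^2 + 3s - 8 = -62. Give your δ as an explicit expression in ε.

δ = min(1, ε/23)

Let ε > 0. We want δ > 0 such that 0 < |s − 6| < δ implies |(-2s^2 + 3s - 8) + 62| < ε.
(-2s^2 + 3s - 8) + 62 = -2s^2 + 3s + 54 = (s − 6)(-2s - 9).
So |(-2s^2 + 3s - 8) + 62| = |s − 6|·|-2s - 9|.
Assume first that |s − 6| < 1, so |s| < 7. Then |-2s - 9| ≤ 2·7 + 9 = 23.
Hence |(-2s^2 + 3s - 8) + 62| ≤ 23|s − 6| < ε provided |s − 6| < ε/23.
Choosing δ = min(1, ε/23) ensures both conditions, hence |(-2s^2 + 3s - 8) + 62| < ε.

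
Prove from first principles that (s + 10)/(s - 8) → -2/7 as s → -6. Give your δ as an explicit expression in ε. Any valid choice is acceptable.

δ = min(7, (49/9)ε)

Let ε > 0. We want δ > 0 with 0 < |s + 6| < δ ⇒ |(s + 10)/(s - 8) + 2/7| < ε.
Combining over a common denominator, (s + 10)/(s - 8) + 2/7 = [(s + 10)·(-14) − 4·(s - 8)] / [(-14)·(s - 8)] = -18(s + 6) / ((-14)(s - 8)).
So |(s + 10)/(s - 8) + 2/7| = 18|s + 6| / (14·|s − 8|).
Require δ ≤ 7, so |s − 8| ≥ |-14| − |s + 6| > 14 − 7 = 7.
Hence |(s + 10)/(s - 8) + 2/7| < 18|s + 6|/(14·7) = (9/49)|s + 6|, which is < ε once |s + 6| < (49/9)ε.
Take δ = min(7, (49/9)ε). Then 0 < |s + 6| < δ forces both bounds, so |(s + 10)/(s - 8) + 2/7| < ε.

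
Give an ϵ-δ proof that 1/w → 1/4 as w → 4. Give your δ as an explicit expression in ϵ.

Fix ϵ > 0. We seek δ > 0 such that 0 < |w − 4| < δ implies |1/w − (1/4)| < ϵ.
|1/w − (1/4)| = |4 − w|/(4·|w|) = |w − 4|/(4|w|).
Restrict δ ≤ 2. Then |w − 4| < 2 gives |w| > 2, so 4|w| > 8.
Then |1/w − (1/4)| < |w − 4|/8, which is < ϵ when |w − 4| < 8ϵ.
Take δ = min(2, 8ϵ). Then 0 < |w − 4| < δ gives both |w − 4| < 2 and |w − 4| < 8ϵ, so |1/w − (1/4)| < ϵ.

δ = min(2, 8ϵ)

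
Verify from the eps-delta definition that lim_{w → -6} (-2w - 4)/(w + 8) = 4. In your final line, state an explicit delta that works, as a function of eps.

delta = min(1, (1/6)eps)

Let eps > 0. We want delta > 0 with 0 < |w + 6| < delta ⇒ |(-2w - 4)/(w + 8) − 4| < eps.
Combining over a common denominator, (-2w - 4)/(w + 8) − 4 = [(-2w - 4)·2 − 8·(w + 8)] / [2·(w + 8)] = -12(w + 6) / (2(w + 8)).
So |(-2w - 4)/(w + 8) − 4| = 12|w + 6| / (2·|w + 8|).
Require delta ≤ 1, so |w + 8| ≥ |2| − |w + 6| > 2 − 1 = 1.
Hence |(-2w - 4)/(w + 8) − 4| < 12|w + 6|/(2·1) = 6|w + 6|, which is < eps once |w + 6| < (1/6)eps.
Take delta = min(1, (1/6)eps). Then 0 < |w + 6| < delta forces both bounds, so |(-2w - 4)/(w + 8) − 4| < eps.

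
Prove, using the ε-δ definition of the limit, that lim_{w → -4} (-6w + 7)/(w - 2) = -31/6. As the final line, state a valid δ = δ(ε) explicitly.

δ = min(3, (18/5)ε)

Let ε > 0 be given. We want δ > 0 with 0 < |w + 4| < δ ⇒ |(-6w + 7)/(w - 2) + 31/6| < ε.
Combining over a common denominator, (-6w + 7)/(w - 2) + 31/6 = [(-6w + 7)·(-6) − 31·(w - 2)] / [(-6)·(w - 2)] = 5(w + 4) / ((-6)(w - 2)).
So |(-6w + 7)/(w - 2) + 31/6| = 5|w + 4| / (6·|w − 2|).
Require δ ≤ 3, so |w − 2| ≥ |-6| − |w + 4| > 6 − 3 = 3.
Hence |(-6w + 7)/(w - 2) + 31/6| < 5|w + 4|/(6·3) = (5/18)|w + 4|, which is < ε once |w + 4| < (18/5)ε.
Take δ = min(3, (18/5)ε). Then 0 < |w + 4| < δ forces both bounds, so |(-6w + 7)/(w - 2) + 31/6| < ε.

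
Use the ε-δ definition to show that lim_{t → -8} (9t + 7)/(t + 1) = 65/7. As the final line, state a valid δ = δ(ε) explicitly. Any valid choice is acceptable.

δ = min(7/2, (49/4)ε)

Fix ε > 0. We want δ > 0 with 0 < |t + 8| < δ ⇒ |(9t + 7)/(t + 1) − (65/7)| < ε.
Combining over a common denominator, (9t + 7)/(t + 1) − (65/7) = [(9t + 7)·(-7) − (-65)·(t + 1)] / [(-7)·(t + 1)] = 2(t + 8) / ((-7)(t + 1)).
So |(9t + 7)/(t + 1) − (65/7)| = 2|t + 8| / (7·|t + 1|).
Require δ ≤ 7/2, so |t + 1| ≥ |-7| − |t + 8| > 7 − 7/2 = 7/2.
Hence |(9t + 7)/(t + 1) − (65/7)| < 2|t + 8|/(7·(7/2)) = (4/49)|t + 8|, which is < ε once |t + 8| < (49/4)ε.
Take δ = min(7/2, (49/4)ε). Then 0 < |t + 8| < δ forces both bounds, so |(9t + 7)/(t + 1) − (65/7)| < ε.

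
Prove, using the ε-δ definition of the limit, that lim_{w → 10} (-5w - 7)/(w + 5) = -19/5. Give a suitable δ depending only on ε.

δ = min(15/2, (25/4)ε)

Suppose ε > 0. We want δ > 0 with 0 < |w − 10| < δ ⇒ |(-5w - 7)/(w + 5) + 19/5| < ε.
Combining over a common denominator, (-5w - 7)/(w + 5) + 19/5 = [(-5w - 7)·15 − (-57)·(w + 5)] / [15·(w + 5)] = -18(w − 10) / (15(w + 5)).
So |(-5w - 7)/(w + 5) + 19/5| = 18|w − 10| / (15·|w + 5|).
Restrict δ ≤ 15/2. Then |w − 10| < 15/2 gives |w + 5| = |(w − 10) + 15| ≥ 15 − 15/2 = 15/2.
Hence |(-5w - 7)/(w + 5) + 19/5| < 18|w − 10|/(15·(15/2)) = (4/25)|w − 10|, which is < ε once |w − 10| < (25/4)ε.
Take δ = min(15/2, (25/4)ε). Then 0 < |w − 10| < δ forces both bounds, so |(-5w - 7)/(w + 5) + 19/5| < ε.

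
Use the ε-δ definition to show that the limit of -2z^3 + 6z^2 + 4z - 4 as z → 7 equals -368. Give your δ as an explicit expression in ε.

δ = min(1, ε/244)

Fix ε > 0. We want δ > 0 such that 0 < |z − 7| < δ implies |(-2z^3 + 6z^2 + 4z - 4) + 368| < ε.
(-2z^3 + 6z^2 + 4z - 4) + 368 = -2z^3 + 6z^2 + 4z + 364 = (z − 7)(-2z^2 - 8z - 52).
So |(-2z^3 + 6z^2 + 4z - 4) + 368| = |z − 7|·|-2z^2 - 8z - 52|.
Assume first that |z − 7| < 1, so |z| < 8. Then |-2z^2 - 8z - 52| ≤ 2·8^2 + 8·8 + 52 = 244.
Hence |(-2z^3 + 6z^2 + 4z - 4) + 368| ≤ 244|z − 7| < ε provided |z − 7| < ε/244.
Take δ = min(1, ε/244). Then 0 < |z − 7| < δ gives both |z − 7| < 1 and |z − 7| < ε/244, so |(-2z^3 + 6z^2 + 4z - 4) + 368| < ε.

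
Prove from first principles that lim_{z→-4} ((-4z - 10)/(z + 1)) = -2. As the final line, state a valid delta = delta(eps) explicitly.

delta = min(3/2, (3/4)eps)

Suppose eps > 0. We want delta > 0 with 0 < |z + 4| < delta ⇒ |(-4z - 10)/(z + 1) + 2| < eps.
Combining over a common denominator, (-4z - 10)/(z + 1) + 2 = [(-4z - 10)·(-3) − 6·(z + 1)] / [(-3)·(z + 1)] = 6(z + 4) / ((-3)(z + 1)).
So |(-4z - 10)/(z + 1) + 2| = 6|z + 4| / (3·|z + 1|).
Restrict delta ≤ 3/2. Then |z + 4| < 3/2 gives |z + 1| = |(z + 4) + (-3)| ≥ 3 − 3/2 = 3/2.
Hence |(-4z - 10)/(z + 1) + 2| < 6|z + 4|/(3·(3/2)) = (4/3)|z + 4|, which is < eps once |z + 4| < (3/4)eps.
Take delta = min(3/2, (3/4)eps). Then 0 < |z + 4| < delta forces both bounds, so |(-4z - 10)/(z + 1) + 2| < eps.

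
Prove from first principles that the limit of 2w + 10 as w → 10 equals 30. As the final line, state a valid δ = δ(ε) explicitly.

Let ε > 0 be given. We need δ > 0 so that 0 < |w − 10| < δ implies |(2w + 10) − 30| < ε.
|(2w + 10) − 30| = |2w - 20| = 2|w − 10|.
So 2|w − 10| < ε exactly when |w − 10| < ε/2.
Choosing δ = ε/2 gives |(2w + 10) − 30| = 2|w − 10| < ε whenever |w − 10| < δ.

δ = ε/2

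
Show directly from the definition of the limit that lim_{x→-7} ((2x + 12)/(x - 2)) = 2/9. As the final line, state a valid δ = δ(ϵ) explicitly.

δ = min(9/2, (81/32)ϵ)

Let ϵ > 0. We want δ > 0 with 0 < |x + 7| < δ ⇒ |(2x + 12)/(x - 2) − (2/9)| < ϵ.
Combining over a common denominator, (2x + 12)/(x - 2) − (2/9) = [(2x + 12)·(-9) − (-2)·(x - 2)] / [(-9)·(x - 2)] = -16(x + 7) / ((-9)(x - 2)).
So |(2x + 12)/(x - 2) − (2/9)| = 16|x + 7| / (9·|x − 2|).
Require δ ≤ 9/2, so |x − 2| ≥ |-9| − |x + 7| > 9 − 9/2 = 9/2.
Hence |(2x + 12)/(x - 2) − (2/9)| < 16|x + 7|/(9·(9/2)) = (32/81)|x + 7|, which is < ϵ once |x + 7| < (81/32)ϵ.
Take δ = min(9/2, (81/32)ϵ). Then 0 < |x + 7| < δ forces both bounds, so |(2x + 12)/(x - 2) − (2/9)| < ϵ.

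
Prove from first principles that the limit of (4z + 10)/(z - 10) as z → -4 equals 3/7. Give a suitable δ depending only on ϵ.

Let ϵ > 0 be given. We want δ > 0 with 0 < |z + 4| < δ ⇒ |(4z + 10)/(z - 10) − (3/7)| < ϵ.
Combining over a common denominator, (4z + 10)/(z - 10) − (3/7) = [(4z + 10)·(-14) − (-6)·(z - 10)] / [(-14)·(z - 10)] = -50(z + 4) / ((-14)(z - 10)).
So |(4z + 10)/(z - 10) − (3/7)| = 50|z + 4| / (14·|z − 10|).
Restrict δ ≤ 7. Then |z + 4| < 7 gives |z − 10| = |(z + 4) + (-14)| ≥ 14 − 7 = 7.
Hence |(4z + 10)/(z - 10) − (3/7)| < 50|z + 4|/(14·7) = (25/49)|z + 4|, which is < ϵ once |z + 4| < (49/25)ϵ.
Take δ = min(7, (49/25)ϵ). Then 0 < |z + 4| < δ forces both bounds, so |(4z + 10)/(z - 10) − (3/7)| < ϵ.

δ = min(7, (49/25)ϵ)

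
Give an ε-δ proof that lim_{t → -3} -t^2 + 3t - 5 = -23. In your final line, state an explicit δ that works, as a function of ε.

δ = min(1, ε/10)

Let ε > 0. We want δ > 0 such that 0 < |t + 3| < δ implies |(-t^2 + 3t - 5) + 23| < ε.
(-t^2 + 3t - 5) + 23 = -t^2 + 3t + 18 = (t + 3)(-t + 6).
So |(-t^2 + 3t - 5) + 23| = |t + 3|·|-t + 6|.
Assume first that |t + 3| < 1, so |t| < 4. Then |-t + 6| ≤ 4 + 6 = 10.
Hence |(-t^2 + 3t - 5) + 23| ≤ 10|t + 3| < ε provided |t + 3| < ε/10.
Take δ = min(1, ε/10). Then 0 < |t + 3| < δ gives both |t + 3| < 1 and |t + 3| < ε/10, so |(-t^2 + 3t - 5) + 23| < ε.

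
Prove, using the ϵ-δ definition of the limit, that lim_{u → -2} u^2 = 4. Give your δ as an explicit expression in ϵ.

Let ϵ > 0. We seek δ > 0 with 0 < |u + 2| < δ ⇒ |u^2 − 4| < ϵ.
Factor: u^2 − 4 = (u + 2)(u - 2), so |u^2 − 4| = |u + 2|·|u - 2|.
Impose δ ≤ 1 so that |u| < 3; then |u - 2| ≤ 5.
Hence |u^2 − 4| ≤ 5|u + 2|, which is < ϵ once |u + 2| < ϵ/5.
Take δ = min(1, ϵ/5). If 0 < |u + 2| < δ then both bounds hold and |u^2 − 4| ≤ 5|u + 2| < 5·(ϵ/5) = ϵ.

δ = min(1, ϵ/5)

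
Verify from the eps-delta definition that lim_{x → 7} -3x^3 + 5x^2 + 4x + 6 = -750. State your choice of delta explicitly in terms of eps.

delta = min(1, eps/428)

Let eps > 0 be given. We want delta > 0 such that 0 < |x − 7| < delta implies |(-3x^3 + 5x^2 + 4x + 6) + 750| < eps.
(-3x^3 + 5x^2 + 4x + 6) + 750 = -3x^3 + 5x^2 + 4x + 756 = (x − 7)(-3x^2 - 16x - 108).
So |(-3x^3 + 5x^2 + 4x + 6) + 750| = |x − 7|·|-3x^2 - 16x - 108|.
Assume first that |x − 7| < 1, so |x| < 8. Then |-3x^2 - 16x - 108| ≤ 3·8^2 + 16·8 + 108 = 428.
Hence |(-3x^3 + 5x^2 + 4x + 6) + 750| ≤ 428|x − 7| < eps provided |x − 7| < eps/428.
Choosing delta = min(1, eps/428) ensures both conditions, hence |(-3x^3 + 5x^2 + 4x + 6) + 750| < eps.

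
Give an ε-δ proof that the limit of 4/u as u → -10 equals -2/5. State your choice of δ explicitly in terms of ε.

Fix ε > 0. We seek δ > 0 such that 0 < |u + 10| < δ implies |4/u + 2/5| < ε.
|4/u + 2/5| = 4·|-10 − u|/(10·|u|) = 4|u + 10|/(10|u|).
Restrict δ ≤ 5. Then |u + 10| < 5 gives |u| > 5, so 10|u| > 50.
Then |4/u + 2/5| < 4|u + 10|/50, which is < ε when |u + 10| < (25/2)ε.
Take δ = min(5, (25/2)ε). Then 0 < |u + 10| < δ gives both |u + 10| < 5 and |u + 10| < (25/2)ε, so |4/u + 2/5| < ε.

δ = min(5, (25/2)ε)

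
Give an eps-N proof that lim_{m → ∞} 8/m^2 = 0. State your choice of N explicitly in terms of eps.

N = (8/eps)^{1/2}

Let eps > 0. For m ≥ 1, |8/m^2 − 0| = 8/m^2.
8/m^2 < eps ⇔ m^2 > 8/eps ⇔ m > (8/eps)^{1/2}.
Take N = (8/eps)^{1/2}. Then m > N implies 8/m^2 < eps.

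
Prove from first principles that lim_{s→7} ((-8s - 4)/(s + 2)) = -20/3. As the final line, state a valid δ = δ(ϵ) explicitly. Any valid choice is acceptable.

δ = min(9/2, (27/8)ϵ)

Let ϵ > 0. We want δ > 0 with 0 < |s − 7| < δ ⇒ |(-8s - 4)/(s + 2) + 20/3| < ϵ.
Combining over a common denominator, (-8s - 4)/(s + 2) + 20/3 = [(-8s - 4)·9 − (-60)·(s + 2)] / [9·(s + 2)] = -12(s − 7) / (9(s + 2)).
So |(-8s - 4)/(s + 2) + 20/3| = 12|s − 7| / (9·|s + 2|).
Restrict δ ≤ 9/2. Then |s − 7| < 9/2 gives |s + 2| = |(s − 7) + 9| ≥ 9 − 9/2 = 9/2.
Hence |(-8s - 4)/(s + 2) + 20/3| < 12|s − 7|/(9·(9/2)) = (8/27)|s − 7|, which is < ϵ once |s − 7| < (27/8)ϵ.
Take δ = min(9/2, (27/8)ϵ). Then 0 < |s − 7| < δ forces both bounds, so |(-8s - 4)/(s + 2) + 20/3| < ϵ.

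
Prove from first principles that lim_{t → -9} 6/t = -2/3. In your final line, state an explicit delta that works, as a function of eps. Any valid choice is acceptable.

Suppose eps > 0. We seek delta > 0 such that 0 < |t + 9| < delta implies |6/t + 2/3| < eps.
|6/t + 2/3| = 6·|-9 − t|/(9·|t|) = 6|t + 9|/(9|t|).
Require delta ≤ 9/2 so that |t| > 9 − 9/2 = 9/2, hence 9|t| > 81/2.
Then |6/t + 2/3| < 6|t + 9|/(81/2), which is < eps when |t + 9| < (27/4)eps.
Take delta = min(9/2, (27/4)eps). Then 0 < |t + 9| < delta gives both |t + 9| < 9/2 and |t + 9| < (27/4)eps, so |6/t + 2/3| < eps.

delta = min(9/2, (27/4)eps)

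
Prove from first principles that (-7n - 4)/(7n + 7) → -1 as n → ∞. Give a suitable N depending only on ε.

Fix ε > 0. For n ≥ 1, |(-7n - 4)/(7n + 7) + 1| = |21|/(7(7n + 7)) = 21/(7(7n + 7)).
Since 7n + 7 ≥ 7n for n ≥ 1, this is ≤ 21/(7·7n) = (3/7)/n.
So |(-7n - 4)/(7n + 7) + 1| < ε whenever n > (3/7)/ε.
Take N = (3/7)/ε. If n > N then |(-7n - 4)/(7n + 7) + 1| ≤ (3/7)/n < ε.

N = (3/7)/ε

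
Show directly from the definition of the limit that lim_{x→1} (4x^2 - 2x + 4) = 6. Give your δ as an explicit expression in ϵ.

Let ϵ > 0. We want δ > 0 such that 0 < |x − 1| < δ implies |(4x^2 - 2x + 4) − 6| < ϵ.
(4x^2 - 2x + 4) − 6 = 4x^2 - 2x - 2 = (x − 1)(4x + 2).
So |(4x^2 - 2x + 4) − 6| = |x − 1|·|4x + 2|.
Require δ ≤ 1. Then |x − 1| < 1 gives |x| < 2, and by the triangle inequality |4x + 2| ≤ 4·2 + 2 = 10.
Hence |(4x^2 - 2x + 4) − 6| ≤ 10|x − 1| < ϵ provided |x − 1| < ϵ/10.
Take δ = min(1, ϵ/10). Then 0 < |x − 1| < δ gives both |x − 1| < 1 and |x − 1| < ϵ/10, so |(4x^2 - 2x + 4) − 6| < ϵ.

δ = min(1, ϵ/10)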